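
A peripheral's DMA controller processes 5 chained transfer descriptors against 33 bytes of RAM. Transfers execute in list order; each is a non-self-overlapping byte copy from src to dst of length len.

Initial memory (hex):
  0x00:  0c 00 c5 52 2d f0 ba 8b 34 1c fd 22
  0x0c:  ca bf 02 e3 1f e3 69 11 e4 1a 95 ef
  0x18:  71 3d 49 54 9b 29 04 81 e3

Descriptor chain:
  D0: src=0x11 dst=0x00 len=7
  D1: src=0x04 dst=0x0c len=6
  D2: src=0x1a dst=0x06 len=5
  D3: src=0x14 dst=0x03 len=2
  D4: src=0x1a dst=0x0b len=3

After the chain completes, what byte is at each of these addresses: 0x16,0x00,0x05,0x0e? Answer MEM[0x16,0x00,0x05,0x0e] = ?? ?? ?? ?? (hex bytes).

D0: mem[0x00..0x06] <- [e3 69 11 e4 1a 95 ef]
D1: mem[0x0c..0x11] <- [1a 95 ef 8b 34 1c]
D2: mem[0x06..0x0a] <- [49 54 9b 29 04]
D3: mem[0x03..0x04] <- [e4 1a]
D4: mem[0x0b..0x0d] <- [49 54 9b]
query mem[0x16]=0x95, mem[0x00]=0xe3, mem[0x05]=0x95, mem[0x0e]=0xef

MEM[0x16,0x00,0x05,0x0e] = 95 e3 95 ef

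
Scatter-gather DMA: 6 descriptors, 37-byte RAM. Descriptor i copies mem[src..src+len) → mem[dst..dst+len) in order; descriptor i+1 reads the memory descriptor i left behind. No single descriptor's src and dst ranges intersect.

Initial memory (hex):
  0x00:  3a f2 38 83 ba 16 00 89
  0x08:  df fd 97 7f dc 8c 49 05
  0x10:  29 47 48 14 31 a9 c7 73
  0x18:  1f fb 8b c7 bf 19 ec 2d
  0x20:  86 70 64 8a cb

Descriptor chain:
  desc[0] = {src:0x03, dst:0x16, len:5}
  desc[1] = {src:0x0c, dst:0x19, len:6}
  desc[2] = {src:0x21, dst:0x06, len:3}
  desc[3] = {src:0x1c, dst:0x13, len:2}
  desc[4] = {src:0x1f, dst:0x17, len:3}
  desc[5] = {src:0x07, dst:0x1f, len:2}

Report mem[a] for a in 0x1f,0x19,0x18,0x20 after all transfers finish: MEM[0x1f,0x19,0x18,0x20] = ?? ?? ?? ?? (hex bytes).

D0: mem[0x16..0x1a] <- [83 ba 16 00 89]
D1: mem[0x19..0x1e] <- [dc 8c 49 05 29 47]
D2: mem[0x06..0x08] <- [70 64 8a]
D3: mem[0x13..0x14] <- [05 29]
D4: mem[0x17..0x19] <- [2d 86 70]
D5: mem[0x1f..0x20] <- [64 8a]
query mem[0x1f]=0x64, mem[0x19]=0x70, mem[0x18]=0x86, mem[0x20]=0x8a

MEM[0x1f,0x19,0x18,0x20] = 64 70 86 8a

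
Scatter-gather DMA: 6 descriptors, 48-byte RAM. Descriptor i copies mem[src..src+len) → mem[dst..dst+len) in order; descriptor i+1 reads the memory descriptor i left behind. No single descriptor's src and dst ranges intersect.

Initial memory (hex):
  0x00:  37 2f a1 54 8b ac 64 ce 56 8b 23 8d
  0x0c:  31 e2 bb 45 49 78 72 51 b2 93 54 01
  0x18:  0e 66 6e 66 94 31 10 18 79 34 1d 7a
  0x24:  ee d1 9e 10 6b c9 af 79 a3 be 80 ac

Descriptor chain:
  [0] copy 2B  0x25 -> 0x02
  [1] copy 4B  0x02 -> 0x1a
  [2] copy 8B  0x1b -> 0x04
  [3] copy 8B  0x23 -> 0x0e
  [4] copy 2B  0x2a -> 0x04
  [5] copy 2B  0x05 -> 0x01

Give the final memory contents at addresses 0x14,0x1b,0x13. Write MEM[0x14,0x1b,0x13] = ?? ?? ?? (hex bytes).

MEM[0x14,0x1b,0x13] = c9 9e 6b

#0 dst[0x02+2] := {0xd1,0x9e}
#1 dst[0x1a+4] := {0xd1,0x9e,0x8b,0xac}
#2 dst[0x04+8] := {0x9e,0x8b,0xac,0x10,0x18,0x79,0x34,0x1d}
#3 dst[0x0e+8] := {0x7a,0xee,0xd1,0x9e,0x10,0x6b,0xc9,0xaf}
#4 dst[0x04+2] := {0xaf,0x79}
#5 dst[0x01+2] := {0x79,0xac}
query mem[0x14]=0xc9, mem[0x1b]=0x9e, mem[0x13]=0x6b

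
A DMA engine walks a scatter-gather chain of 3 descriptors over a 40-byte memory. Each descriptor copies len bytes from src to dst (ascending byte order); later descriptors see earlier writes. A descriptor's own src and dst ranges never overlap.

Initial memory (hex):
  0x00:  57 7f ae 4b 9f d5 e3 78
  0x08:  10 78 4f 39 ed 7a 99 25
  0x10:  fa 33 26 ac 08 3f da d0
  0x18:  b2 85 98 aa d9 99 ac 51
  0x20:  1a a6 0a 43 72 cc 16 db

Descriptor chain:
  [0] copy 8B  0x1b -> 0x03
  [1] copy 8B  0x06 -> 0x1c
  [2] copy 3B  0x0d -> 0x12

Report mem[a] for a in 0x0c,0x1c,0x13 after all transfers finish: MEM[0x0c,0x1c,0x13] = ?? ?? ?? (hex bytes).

#0 dst[0x03+8] := {0xaa,0xd9,0x99,0xac,0x51,0x1a,0xa6,0x0a}
#1 dst[0x1c+8] := {0xac,0x51,0x1a,0xa6,0x0a,0x39,0xed,0x7a}
#2 dst[0x12+3] := {0x7a,0x99,0x25}
query mem[0x0c]=0xed, mem[0x1c]=0xac, mem[0x13]=0x99

MEM[0x0c,0x1c,0x13] = ed ac 99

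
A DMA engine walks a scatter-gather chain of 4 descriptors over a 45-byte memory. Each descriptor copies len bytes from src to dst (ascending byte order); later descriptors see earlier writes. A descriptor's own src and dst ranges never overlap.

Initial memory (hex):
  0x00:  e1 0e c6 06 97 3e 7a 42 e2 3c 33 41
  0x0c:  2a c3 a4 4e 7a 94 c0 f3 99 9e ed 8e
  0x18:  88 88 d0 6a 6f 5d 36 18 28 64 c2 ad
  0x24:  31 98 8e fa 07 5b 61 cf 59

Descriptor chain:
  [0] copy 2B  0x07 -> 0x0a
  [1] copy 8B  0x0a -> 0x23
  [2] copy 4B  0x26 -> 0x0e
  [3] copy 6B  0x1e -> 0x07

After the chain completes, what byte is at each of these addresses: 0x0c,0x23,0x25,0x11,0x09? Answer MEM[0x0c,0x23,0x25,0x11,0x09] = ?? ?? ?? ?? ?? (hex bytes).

MEM[0x0c,0x23,0x25,0x11,0x09] = 42 42 2a 7a 28

  after D0: wrote 2B at 0x0a = 42e2
  after D1: wrote 8B at 0x23 = 42e22ac3a44e7a94
  after D2: wrote 4B at 0x0e = c3a44e7a
  after D3: wrote 6B at 0x07 = 36182864c242
query mem[0x0c]=0x42, mem[0x23]=0x42, mem[0x25]=0x2a, mem[0x11]=0x7a, mem[0x09]=0x28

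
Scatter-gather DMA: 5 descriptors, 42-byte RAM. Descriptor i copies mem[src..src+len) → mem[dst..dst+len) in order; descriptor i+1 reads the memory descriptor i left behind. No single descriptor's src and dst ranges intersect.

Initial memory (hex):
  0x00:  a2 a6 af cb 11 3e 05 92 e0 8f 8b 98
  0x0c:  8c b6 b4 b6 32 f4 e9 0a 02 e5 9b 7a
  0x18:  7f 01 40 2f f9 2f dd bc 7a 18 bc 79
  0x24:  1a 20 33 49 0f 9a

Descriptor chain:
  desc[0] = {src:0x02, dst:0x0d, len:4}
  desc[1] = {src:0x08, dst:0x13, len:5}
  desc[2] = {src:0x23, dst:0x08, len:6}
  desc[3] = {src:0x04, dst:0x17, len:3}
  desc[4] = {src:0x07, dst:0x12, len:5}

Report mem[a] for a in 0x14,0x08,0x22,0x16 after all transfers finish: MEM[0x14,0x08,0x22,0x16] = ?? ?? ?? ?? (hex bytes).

MEM[0x14,0x08,0x22,0x16] = 1a 79 bc 33

#0 dst[0x0d+4] := {0xaf,0xcb,0x11,0x3e}
#1 dst[0x13+5] := {0xe0,0x8f,0x8b,0x98,0x8c}
#2 dst[0x08+6] := {0x79,0x1a,0x20,0x33,0x49,0x0f}
#3 dst[0x17+3] := {0x11,0x3e,0x05}
#4 dst[0x12+5] := {0x92,0x79,0x1a,0x20,0x33}
query mem[0x14]=0x1a, mem[0x08]=0x79, mem[0x22]=0xbc, mem[0x16]=0x33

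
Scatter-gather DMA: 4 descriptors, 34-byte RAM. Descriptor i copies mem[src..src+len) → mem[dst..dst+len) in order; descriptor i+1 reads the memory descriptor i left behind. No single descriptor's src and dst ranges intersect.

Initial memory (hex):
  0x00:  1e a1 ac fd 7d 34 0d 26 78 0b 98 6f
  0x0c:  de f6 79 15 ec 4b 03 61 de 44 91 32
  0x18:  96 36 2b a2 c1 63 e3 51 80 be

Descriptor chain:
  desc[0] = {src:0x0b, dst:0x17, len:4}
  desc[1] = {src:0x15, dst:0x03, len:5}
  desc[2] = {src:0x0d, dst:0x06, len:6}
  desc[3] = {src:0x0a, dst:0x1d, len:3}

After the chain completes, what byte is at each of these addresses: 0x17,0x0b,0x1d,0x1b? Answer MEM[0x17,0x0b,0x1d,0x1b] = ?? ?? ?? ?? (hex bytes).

MEM[0x17,0x0b,0x1d,0x1b] = 6f 03 4b a2

[0] 0x0b->0x17 len=4 : 6f de f6 79
[1] 0x15->0x03 len=5 : 44 91 6f de f6
[2] 0x0d->0x06 len=6 : f6 79 15 ec 4b 03
[3] 0x0a->0x1d len=3 : 4b 03 de
query mem[0x17]=0x6f, mem[0x0b]=0x03, mem[0x1d]=0x4b, mem[0x1b]=0xa2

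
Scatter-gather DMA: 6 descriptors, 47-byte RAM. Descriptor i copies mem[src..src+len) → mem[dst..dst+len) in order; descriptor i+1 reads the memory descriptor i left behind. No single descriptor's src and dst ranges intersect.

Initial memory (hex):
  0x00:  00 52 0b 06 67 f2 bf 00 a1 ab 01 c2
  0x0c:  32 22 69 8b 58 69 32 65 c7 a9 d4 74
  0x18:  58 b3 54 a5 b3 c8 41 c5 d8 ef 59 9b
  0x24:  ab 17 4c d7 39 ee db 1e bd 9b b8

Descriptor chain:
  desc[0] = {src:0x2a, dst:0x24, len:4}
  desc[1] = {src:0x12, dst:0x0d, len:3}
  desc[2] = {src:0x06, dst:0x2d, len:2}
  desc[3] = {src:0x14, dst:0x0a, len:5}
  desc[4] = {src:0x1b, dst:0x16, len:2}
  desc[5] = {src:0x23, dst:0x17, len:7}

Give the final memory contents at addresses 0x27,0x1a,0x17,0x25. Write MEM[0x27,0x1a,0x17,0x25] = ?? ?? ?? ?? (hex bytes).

MEM[0x27,0x1a,0x17,0x25] = 9b bd 9b 1e

  after D0: wrote 4B at 0x24 = db1ebd9b
  after D1: wrote 3B at 0x0d = 3265c7
  after D2: wrote 2B at 0x2d = bf00
  after D3: wrote 5B at 0x0a = c7a9d47458
  after D4: wrote 2B at 0x16 = a5b3
  after D5: wrote 7B at 0x17 = 9bdb1ebd9b39ee
query mem[0x27]=0x9b, mem[0x1a]=0xbd, mem[0x17]=0x9b, mem[0x25]=0x1e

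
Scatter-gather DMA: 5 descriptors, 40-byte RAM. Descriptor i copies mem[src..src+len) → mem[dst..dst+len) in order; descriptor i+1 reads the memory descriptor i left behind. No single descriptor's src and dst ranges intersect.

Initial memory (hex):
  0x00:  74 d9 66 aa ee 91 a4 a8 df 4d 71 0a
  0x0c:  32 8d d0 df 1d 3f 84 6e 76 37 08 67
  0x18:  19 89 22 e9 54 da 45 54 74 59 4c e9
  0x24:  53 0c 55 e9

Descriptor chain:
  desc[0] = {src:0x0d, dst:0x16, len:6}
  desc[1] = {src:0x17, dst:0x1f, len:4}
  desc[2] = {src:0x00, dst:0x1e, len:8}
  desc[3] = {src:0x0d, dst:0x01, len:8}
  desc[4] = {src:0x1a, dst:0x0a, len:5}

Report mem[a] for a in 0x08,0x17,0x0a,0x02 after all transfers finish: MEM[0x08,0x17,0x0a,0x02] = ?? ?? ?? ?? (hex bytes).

  after D0: wrote 6B at 0x16 = 8dd0df1d3f84
  after D1: wrote 4B at 0x1f = d0df1d3f
  after D2: wrote 8B at 0x1e = 74d966aaee91a4a8
  after D3: wrote 8B at 0x01 = 8dd0df1d3f846e76
  after D4: wrote 5B at 0x0a = 3f8454da74
query mem[0x08]=0x76, mem[0x17]=0xd0, mem[0x0a]=0x3f, mem[0x02]=0xd0

MEM[0x08,0x17,0x0a,0x02] = 76 d0 3f d0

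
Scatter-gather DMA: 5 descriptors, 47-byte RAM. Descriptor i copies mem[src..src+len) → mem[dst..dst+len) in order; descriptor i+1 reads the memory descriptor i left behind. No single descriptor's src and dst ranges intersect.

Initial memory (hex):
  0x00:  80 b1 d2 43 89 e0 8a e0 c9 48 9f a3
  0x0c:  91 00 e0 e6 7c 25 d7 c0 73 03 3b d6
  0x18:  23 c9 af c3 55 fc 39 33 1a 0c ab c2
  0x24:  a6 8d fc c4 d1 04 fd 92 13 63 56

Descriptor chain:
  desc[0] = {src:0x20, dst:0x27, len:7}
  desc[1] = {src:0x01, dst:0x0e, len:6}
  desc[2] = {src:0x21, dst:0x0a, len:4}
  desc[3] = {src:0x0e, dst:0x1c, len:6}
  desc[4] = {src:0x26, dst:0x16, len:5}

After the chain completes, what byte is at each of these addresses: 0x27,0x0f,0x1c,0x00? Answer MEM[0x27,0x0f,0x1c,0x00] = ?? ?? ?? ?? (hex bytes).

MEM[0x27,0x0f,0x1c,0x00] = 1a d2 b1 80

[0] 0x20->0x27 len=7 : 1a 0c ab c2 a6 8d fc
[1] 0x01->0x0e len=6 : b1 d2 43 89 e0 8a
[2] 0x21->0x0a len=4 : 0c ab c2 a6
[3] 0x0e->0x1c len=6 : b1 d2 43 89 e0 8a
[4] 0x26->0x16 len=5 : fc 1a 0c ab c2
query mem[0x27]=0x1a, mem[0x0f]=0xd2, mem[0x1c]=0xb1, mem[0x00]=0x80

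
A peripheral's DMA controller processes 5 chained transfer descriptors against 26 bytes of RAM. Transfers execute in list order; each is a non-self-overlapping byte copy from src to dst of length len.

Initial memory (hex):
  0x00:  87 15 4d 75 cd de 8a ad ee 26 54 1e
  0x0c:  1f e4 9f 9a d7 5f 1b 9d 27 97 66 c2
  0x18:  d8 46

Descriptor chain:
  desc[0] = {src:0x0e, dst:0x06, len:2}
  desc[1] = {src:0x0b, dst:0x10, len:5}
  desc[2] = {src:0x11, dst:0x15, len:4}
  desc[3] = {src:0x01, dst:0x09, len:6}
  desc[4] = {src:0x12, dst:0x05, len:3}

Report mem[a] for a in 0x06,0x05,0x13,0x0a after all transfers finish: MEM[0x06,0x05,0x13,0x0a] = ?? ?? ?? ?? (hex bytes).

  after D0: wrote 2B at 0x06 = 9f9a
  after D1: wrote 5B at 0x10 = 1e1fe49f9a
  after D2: wrote 4B at 0x15 = 1fe49f9a
  after D3: wrote 6B at 0x09 = 154d75cdde9f
  after D4: wrote 3B at 0x05 = e49f9a
query mem[0x06]=0x9f, mem[0x05]=0xe4, mem[0x13]=0x9f, mem[0x0a]=0x4d

MEM[0x06,0x05,0x13,0x0a] = 9f e4 9f 4d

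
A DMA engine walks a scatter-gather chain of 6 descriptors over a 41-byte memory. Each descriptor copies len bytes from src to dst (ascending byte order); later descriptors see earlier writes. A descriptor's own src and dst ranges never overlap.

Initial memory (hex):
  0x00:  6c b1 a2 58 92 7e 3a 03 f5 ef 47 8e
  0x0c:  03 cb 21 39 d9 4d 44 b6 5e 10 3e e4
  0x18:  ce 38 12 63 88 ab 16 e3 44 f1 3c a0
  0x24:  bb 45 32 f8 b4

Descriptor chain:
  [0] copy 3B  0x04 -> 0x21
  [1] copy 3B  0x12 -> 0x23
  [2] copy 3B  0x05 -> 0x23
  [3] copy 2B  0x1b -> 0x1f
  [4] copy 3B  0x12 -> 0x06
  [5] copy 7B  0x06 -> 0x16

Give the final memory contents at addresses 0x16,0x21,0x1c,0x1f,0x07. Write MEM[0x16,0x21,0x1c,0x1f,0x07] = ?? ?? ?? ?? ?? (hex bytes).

MEM[0x16,0x21,0x1c,0x1f,0x07] = 44 92 03 63 b6

D0: mem[0x21..0x23] <- [92 7e 3a]
D1: mem[0x23..0x25] <- [44 b6 5e]
D2: mem[0x23..0x25] <- [7e 3a 03]
D3: mem[0x1f..0x20] <- [63 88]
D4: mem[0x06..0x08] <- [44 b6 5e]
D5: mem[0x16..0x1c] <- [44 b6 5e ef 47 8e 03]
query mem[0x16]=0x44, mem[0x21]=0x92, mem[0x1c]=0x03, mem[0x1f]=0x63, mem[0x07]=0xb6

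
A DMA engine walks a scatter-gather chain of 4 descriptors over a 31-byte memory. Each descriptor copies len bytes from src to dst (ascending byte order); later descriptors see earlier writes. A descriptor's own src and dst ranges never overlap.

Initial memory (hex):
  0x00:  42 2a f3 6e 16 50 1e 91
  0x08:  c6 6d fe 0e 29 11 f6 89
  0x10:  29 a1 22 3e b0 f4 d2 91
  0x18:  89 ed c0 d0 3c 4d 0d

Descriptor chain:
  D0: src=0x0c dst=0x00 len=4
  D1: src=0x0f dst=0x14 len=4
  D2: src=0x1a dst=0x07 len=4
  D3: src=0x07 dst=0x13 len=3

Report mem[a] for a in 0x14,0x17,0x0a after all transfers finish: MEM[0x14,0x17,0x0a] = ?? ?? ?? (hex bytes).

MEM[0x14,0x17,0x0a] = d0 22 4d

  after D0: wrote 4B at 0x00 = 2911f689
  after D1: wrote 4B at 0x14 = 8929a122
  after D2: wrote 4B at 0x07 = c0d03c4d
  after D3: wrote 3B at 0x13 = c0d03c
query mem[0x14]=0xd0, mem[0x17]=0x22, mem[0x0a]=0x4d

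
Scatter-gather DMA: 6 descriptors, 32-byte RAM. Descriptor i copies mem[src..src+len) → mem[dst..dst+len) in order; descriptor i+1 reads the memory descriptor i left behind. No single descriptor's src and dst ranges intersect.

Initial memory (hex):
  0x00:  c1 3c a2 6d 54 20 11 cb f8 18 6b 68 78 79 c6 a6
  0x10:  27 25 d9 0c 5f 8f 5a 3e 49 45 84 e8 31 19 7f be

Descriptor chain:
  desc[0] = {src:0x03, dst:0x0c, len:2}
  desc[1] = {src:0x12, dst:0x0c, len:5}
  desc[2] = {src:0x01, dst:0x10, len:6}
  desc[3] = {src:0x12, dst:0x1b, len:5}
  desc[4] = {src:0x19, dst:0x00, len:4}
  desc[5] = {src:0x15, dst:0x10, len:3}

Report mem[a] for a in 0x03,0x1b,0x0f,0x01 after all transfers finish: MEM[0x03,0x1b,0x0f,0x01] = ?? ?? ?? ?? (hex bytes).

MEM[0x03,0x1b,0x0f,0x01] = 54 6d 8f 84

  after D0: wrote 2B at 0x0c = 6d54
  after D1: wrote 5B at 0x0c = d90c5f8f5a
  after D2: wrote 6B at 0x10 = 3ca26d542011
  after D3: wrote 5B at 0x1b = 6d5420115a
  after D4: wrote 4B at 0x00 = 45846d54
  after D5: wrote 3B at 0x10 = 115a3e
query mem[0x03]=0x54, mem[0x1b]=0x6d, mem[0x0f]=0x8f, mem[0x01]=0x84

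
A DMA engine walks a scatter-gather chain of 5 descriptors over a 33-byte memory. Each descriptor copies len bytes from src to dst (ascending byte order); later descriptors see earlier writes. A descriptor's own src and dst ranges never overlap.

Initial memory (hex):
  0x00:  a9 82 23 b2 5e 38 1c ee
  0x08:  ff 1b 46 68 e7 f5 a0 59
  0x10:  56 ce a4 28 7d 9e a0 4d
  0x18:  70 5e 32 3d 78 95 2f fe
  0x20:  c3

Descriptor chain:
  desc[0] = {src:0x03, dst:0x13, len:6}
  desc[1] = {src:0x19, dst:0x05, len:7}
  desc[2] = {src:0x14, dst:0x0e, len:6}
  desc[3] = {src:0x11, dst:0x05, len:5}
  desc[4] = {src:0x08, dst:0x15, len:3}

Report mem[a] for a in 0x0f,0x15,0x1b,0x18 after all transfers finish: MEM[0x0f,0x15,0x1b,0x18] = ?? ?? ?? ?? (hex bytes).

MEM[0x0f,0x15,0x1b,0x18] = 38 5e 3d ff

#0 dst[0x13+6] := {0xb2,0x5e,0x38,0x1c,0xee,0xff}
#1 dst[0x05+7] := {0x5e,0x32,0x3d,0x78,0x95,0x2f,0xfe}
#2 dst[0x0e+6] := {0x5e,0x38,0x1c,0xee,0xff,0x5e}
#3 dst[0x05+5] := {0xee,0xff,0x5e,0x5e,0x38}
#4 dst[0x15+3] := {0x5e,0x38,0x2f}
query mem[0x0f]=0x38, mem[0x15]=0x5e, mem[0x1b]=0x3d, mem[0x18]=0xff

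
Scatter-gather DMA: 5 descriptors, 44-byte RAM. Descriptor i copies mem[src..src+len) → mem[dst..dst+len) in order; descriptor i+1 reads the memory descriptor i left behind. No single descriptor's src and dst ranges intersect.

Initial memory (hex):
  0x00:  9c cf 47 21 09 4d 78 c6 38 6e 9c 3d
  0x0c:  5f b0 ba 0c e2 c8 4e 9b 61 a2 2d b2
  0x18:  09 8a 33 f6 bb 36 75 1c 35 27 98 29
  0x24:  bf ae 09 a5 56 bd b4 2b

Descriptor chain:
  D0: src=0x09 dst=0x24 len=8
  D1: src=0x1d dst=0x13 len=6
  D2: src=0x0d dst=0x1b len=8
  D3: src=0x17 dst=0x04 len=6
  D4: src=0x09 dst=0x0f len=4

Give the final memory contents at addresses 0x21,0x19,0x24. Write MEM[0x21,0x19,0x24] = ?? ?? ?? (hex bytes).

MEM[0x21,0x19,0x24] = 36 8a 6e

#0 dst[0x24+8] := {0x6e,0x9c,0x3d,0x5f,0xb0,0xba,0x0c,0xe2}
#1 dst[0x13+6] := {0x36,0x75,0x1c,0x35,0x27,0x98}
#2 dst[0x1b+8] := {0xb0,0xba,0x0c,0xe2,0xc8,0x4e,0x36,0x75}
#3 dst[0x04+6] := {0x27,0x98,0x8a,0x33,0xb0,0xba}
#4 dst[0x0f+4] := {0xba,0x9c,0x3d,0x5f}
query mem[0x21]=0x36, mem[0x19]=0x8a, mem[0x24]=0x6e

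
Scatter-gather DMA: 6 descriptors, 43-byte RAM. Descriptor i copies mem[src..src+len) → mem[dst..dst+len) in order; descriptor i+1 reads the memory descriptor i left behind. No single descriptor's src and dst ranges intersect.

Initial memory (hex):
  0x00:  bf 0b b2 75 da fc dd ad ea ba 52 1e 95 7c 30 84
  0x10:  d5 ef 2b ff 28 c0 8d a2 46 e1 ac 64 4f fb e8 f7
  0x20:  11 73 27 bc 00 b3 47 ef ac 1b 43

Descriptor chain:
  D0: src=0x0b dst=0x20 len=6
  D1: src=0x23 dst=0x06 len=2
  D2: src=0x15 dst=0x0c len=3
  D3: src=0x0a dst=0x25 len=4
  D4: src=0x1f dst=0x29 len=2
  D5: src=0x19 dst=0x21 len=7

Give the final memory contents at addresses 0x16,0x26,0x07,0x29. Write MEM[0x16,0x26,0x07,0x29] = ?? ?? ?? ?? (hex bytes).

  after D0: wrote 6B at 0x20 = 1e957c3084d5
  after D1: wrote 2B at 0x06 = 3084
  after D2: wrote 3B at 0x0c = c08da2
  after D3: wrote 4B at 0x25 = 521ec08d
  after D4: wrote 2B at 0x29 = f71e
  after D5: wrote 7B at 0x21 = e1ac644ffbe8f7
query mem[0x16]=0x8d, mem[0x26]=0xe8, mem[0x07]=0x84, mem[0x29]=0xf7

MEM[0x16,0x26,0x07,0x29] = 8d e8 84 f7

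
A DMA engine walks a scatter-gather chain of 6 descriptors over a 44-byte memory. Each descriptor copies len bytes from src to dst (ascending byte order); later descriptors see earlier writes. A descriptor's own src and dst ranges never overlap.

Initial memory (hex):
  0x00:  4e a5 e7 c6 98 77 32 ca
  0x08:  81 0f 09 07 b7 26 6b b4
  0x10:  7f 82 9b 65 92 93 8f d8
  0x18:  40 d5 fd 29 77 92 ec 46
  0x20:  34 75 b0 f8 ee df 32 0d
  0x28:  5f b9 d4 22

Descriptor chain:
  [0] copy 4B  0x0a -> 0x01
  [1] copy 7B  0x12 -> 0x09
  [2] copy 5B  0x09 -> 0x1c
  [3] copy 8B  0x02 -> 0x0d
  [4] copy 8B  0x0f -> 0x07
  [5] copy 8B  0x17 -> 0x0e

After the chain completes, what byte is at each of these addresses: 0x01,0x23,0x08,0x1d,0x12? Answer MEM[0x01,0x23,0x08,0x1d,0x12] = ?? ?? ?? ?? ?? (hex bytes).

MEM[0x01,0x23,0x08,0x1d,0x12] = 09 f8 77 65 29

  after D0: wrote 4B at 0x01 = 0907b726
  after D1: wrote 7B at 0x09 = 9b6592938fd840
  after D2: wrote 5B at 0x1c = 9b6592938f
  after D3: wrote 8B at 0x0d = 07b7267732ca819b
  after D4: wrote 8B at 0x07 = 267732ca819b938f
  after D5: wrote 8B at 0x0e = d840d5fd299b6592
query mem[0x01]=0x09, mem[0x23]=0xf8, mem[0x08]=0x77, mem[0x1d]=0x65, mem[0x12]=0x29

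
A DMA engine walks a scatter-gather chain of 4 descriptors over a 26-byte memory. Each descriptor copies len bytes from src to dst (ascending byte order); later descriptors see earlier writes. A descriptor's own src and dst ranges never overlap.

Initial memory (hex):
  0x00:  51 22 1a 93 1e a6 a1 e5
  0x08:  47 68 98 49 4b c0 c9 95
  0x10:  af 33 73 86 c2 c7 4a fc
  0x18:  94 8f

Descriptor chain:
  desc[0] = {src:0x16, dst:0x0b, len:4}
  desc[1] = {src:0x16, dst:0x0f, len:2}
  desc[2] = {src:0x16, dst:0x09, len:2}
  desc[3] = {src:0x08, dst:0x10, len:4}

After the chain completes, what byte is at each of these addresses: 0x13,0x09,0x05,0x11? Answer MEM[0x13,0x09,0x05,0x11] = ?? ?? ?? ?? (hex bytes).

MEM[0x13,0x09,0x05,0x11] = 4a 4a a6 4a

#0 dst[0x0b+4] := {0x4a,0xfc,0x94,0x8f}
#1 dst[0x0f+2] := {0x4a,0xfc}
#2 dst[0x09+2] := {0x4a,0xfc}
#3 dst[0x10+4] := {0x47,0x4a,0xfc,0x4a}
query mem[0x13]=0x4a, mem[0x09]=0x4a, mem[0x05]=0xa6, mem[0x11]=0x4a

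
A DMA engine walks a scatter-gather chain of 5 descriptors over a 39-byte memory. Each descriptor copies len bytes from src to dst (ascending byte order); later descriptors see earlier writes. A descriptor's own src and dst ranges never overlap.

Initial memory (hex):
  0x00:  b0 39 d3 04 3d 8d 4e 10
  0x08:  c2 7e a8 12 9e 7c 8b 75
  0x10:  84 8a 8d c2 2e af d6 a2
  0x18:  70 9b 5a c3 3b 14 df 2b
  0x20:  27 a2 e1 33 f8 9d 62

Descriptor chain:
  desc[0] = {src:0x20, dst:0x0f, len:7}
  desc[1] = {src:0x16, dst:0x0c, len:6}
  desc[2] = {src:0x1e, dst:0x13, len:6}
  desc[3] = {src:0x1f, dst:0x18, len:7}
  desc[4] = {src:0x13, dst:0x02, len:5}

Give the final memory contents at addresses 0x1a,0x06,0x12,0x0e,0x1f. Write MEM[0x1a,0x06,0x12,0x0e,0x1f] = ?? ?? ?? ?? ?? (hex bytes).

MEM[0x1a,0x06,0x12,0x0e,0x1f] = a2 e1 33 70 2b

D0: mem[0x0f..0x15] <- [27 a2 e1 33 f8 9d 62]
D1: mem[0x0c..0x11] <- [d6 a2 70 9b 5a c3]
D2: mem[0x13..0x18] <- [df 2b 27 a2 e1 33]
D3: mem[0x18..0x1e] <- [2b 27 a2 e1 33 f8 9d]
D4: mem[0x02..0x06] <- [df 2b 27 a2 e1]
query mem[0x1a]=0xa2, mem[0x06]=0xe1, mem[0x12]=0x33, mem[0x0e]=0x70, mem[0x1f]=0x2b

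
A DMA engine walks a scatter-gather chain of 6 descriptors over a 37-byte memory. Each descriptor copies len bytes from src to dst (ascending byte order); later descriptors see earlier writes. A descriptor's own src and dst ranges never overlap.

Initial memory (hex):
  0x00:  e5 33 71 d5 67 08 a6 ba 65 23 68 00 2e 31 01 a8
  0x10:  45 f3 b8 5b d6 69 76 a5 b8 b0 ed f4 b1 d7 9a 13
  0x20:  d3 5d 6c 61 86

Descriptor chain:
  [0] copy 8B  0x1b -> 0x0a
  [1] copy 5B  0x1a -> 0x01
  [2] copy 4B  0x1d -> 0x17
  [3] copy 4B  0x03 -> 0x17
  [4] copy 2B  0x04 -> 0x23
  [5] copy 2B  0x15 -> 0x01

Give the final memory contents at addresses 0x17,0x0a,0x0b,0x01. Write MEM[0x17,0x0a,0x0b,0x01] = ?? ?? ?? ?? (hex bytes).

MEM[0x17,0x0a,0x0b,0x01] = b1 f4 b1 69

D0: mem[0x0a..0x11] <- [f4 b1 d7 9a 13 d3 5d 6c]
D1: mem[0x01..0x05] <- [ed f4 b1 d7 9a]
D2: mem[0x17..0x1a] <- [d7 9a 13 d3]
D3: mem[0x17..0x1a] <- [b1 d7 9a a6]
D4: mem[0x23..0x24] <- [d7 9a]
D5: mem[0x01..0x02] <- [69 76]
query mem[0x17]=0xb1, mem[0x0a]=0xf4, mem[0x0b]=0xb1, mem[0x01]=0x69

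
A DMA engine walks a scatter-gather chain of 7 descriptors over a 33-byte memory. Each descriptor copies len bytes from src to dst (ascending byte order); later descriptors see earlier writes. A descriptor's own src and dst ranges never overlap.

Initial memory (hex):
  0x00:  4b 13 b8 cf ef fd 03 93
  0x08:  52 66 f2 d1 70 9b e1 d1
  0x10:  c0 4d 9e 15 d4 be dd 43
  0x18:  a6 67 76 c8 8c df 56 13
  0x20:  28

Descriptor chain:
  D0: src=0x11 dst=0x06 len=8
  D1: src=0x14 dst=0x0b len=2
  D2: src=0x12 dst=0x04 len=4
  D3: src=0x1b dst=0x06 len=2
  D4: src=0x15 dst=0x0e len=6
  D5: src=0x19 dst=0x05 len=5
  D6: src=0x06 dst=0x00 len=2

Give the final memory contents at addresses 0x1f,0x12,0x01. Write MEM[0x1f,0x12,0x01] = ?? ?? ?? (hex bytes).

MEM[0x1f,0x12,0x01] = 13 67 c8

  after D0: wrote 8B at 0x06 = 4d9e15d4bedd43a6
  after D1: wrote 2B at 0x0b = d4be
  after D2: wrote 4B at 0x04 = 9e15d4be
  after D3: wrote 2B at 0x06 = c88c
  after D4: wrote 6B at 0x0e = bedd43a66776
  after D5: wrote 5B at 0x05 = 6776c88cdf
  after D6: wrote 2B at 0x00 = 76c8
query mem[0x1f]=0x13, mem[0x12]=0x67, mem[0x01]=0xc8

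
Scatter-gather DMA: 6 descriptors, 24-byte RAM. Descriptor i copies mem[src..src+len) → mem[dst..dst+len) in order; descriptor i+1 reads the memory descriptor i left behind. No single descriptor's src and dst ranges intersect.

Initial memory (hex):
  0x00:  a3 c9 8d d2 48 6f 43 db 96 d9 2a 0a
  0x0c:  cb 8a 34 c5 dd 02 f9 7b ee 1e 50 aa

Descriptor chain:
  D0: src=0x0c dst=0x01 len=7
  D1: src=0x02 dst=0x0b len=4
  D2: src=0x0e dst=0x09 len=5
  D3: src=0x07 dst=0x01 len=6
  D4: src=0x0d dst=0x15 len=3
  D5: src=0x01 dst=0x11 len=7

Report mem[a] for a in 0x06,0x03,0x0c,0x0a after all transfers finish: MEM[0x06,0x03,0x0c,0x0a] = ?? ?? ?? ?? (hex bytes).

MEM[0x06,0x03,0x0c,0x0a] = 02 dd 02 c5

#0 dst[0x01+7] := {0xcb,0x8a,0x34,0xc5,0xdd,0x02,0xf9}
#1 dst[0x0b+4] := {0x8a,0x34,0xc5,0xdd}
#2 dst[0x09+5] := {0xdd,0xc5,0xdd,0x02,0xf9}
#3 dst[0x01+6] := {0xf9,0x96,0xdd,0xc5,0xdd,0x02}
#4 dst[0x15+3] := {0xf9,0xdd,0xc5}
#5 dst[0x11+7] := {0xf9,0x96,0xdd,0xc5,0xdd,0x02,0xf9}
query mem[0x06]=0x02, mem[0x03]=0xdd, mem[0x0c]=0x02, mem[0x0a]=0xc5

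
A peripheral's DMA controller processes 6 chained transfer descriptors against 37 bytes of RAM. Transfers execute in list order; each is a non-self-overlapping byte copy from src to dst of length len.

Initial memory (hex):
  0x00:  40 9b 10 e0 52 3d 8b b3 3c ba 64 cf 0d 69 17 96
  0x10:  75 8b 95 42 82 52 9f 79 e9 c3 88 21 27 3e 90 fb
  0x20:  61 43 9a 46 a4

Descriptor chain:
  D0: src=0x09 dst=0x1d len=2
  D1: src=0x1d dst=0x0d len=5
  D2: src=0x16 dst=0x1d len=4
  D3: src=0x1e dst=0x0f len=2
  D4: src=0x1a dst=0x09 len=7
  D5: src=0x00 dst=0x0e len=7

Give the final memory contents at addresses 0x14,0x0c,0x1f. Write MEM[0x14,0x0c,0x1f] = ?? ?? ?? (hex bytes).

MEM[0x14,0x0c,0x1f] = 8b 9f e9

[0] 0x09->0x1d len=2 : ba 64
[1] 0x1d->0x0d len=5 : ba 64 fb 61 43
[2] 0x16->0x1d len=4 : 9f 79 e9 c3
[3] 0x1e->0x0f len=2 : 79 e9
[4] 0x1a->0x09 len=7 : 88 21 27 9f 79 e9 c3
[5] 0x00->0x0e len=7 : 40 9b 10 e0 52 3d 8b
query mem[0x14]=0x8b, mem[0x0c]=0x9f, mem[0x1f]=0xe9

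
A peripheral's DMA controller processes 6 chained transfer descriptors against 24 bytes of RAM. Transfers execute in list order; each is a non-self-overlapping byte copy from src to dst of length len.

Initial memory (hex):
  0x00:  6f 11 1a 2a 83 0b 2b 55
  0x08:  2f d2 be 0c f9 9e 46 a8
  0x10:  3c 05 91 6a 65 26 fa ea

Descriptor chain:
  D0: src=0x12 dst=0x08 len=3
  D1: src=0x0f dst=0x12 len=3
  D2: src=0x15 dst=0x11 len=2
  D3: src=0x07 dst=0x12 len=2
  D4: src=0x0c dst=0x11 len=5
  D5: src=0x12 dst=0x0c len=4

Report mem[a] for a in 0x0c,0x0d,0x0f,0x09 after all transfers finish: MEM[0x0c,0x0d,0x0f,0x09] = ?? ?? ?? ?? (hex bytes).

MEM[0x0c,0x0d,0x0f,0x09] = 9e 46 3c 6a

  after D0: wrote 3B at 0x08 = 916a65
  after D1: wrote 3B at 0x12 = a83c05
  after D2: wrote 2B at 0x11 = 26fa
  after D3: wrote 2B at 0x12 = 5591
  after D4: wrote 5B at 0x11 = f99e46a83c
  after D5: wrote 4B at 0x0c = 9e46a83c
query mem[0x0c]=0x9e, mem[0x0d]=0x46, mem[0x0f]=0x3c, mem[0x09]=0x6a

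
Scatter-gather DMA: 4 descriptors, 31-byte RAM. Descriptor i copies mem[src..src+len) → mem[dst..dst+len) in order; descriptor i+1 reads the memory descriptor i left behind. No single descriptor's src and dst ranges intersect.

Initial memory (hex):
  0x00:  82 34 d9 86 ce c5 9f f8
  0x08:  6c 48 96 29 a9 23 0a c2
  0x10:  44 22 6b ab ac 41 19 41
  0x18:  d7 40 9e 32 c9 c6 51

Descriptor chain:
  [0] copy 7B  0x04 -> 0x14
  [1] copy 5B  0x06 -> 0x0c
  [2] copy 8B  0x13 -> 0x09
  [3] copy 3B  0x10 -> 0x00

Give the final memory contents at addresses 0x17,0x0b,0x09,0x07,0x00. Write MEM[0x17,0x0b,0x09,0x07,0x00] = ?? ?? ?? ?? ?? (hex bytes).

[0] 0x04->0x14 len=7 : ce c5 9f f8 6c 48 96
[1] 0x06->0x0c len=5 : 9f f8 6c 48 96
[2] 0x13->0x09 len=8 : ab ce c5 9f f8 6c 48 96
[3] 0x10->0x00 len=3 : 96 22 6b
query mem[0x17]=0xf8, mem[0x0b]=0xc5, mem[0x09]=0xab, mem[0x07]=0xf8, mem[0x00]=0x96

MEM[0x17,0x0b,0x09,0x07,0x00] = f8 c5 ab f8 96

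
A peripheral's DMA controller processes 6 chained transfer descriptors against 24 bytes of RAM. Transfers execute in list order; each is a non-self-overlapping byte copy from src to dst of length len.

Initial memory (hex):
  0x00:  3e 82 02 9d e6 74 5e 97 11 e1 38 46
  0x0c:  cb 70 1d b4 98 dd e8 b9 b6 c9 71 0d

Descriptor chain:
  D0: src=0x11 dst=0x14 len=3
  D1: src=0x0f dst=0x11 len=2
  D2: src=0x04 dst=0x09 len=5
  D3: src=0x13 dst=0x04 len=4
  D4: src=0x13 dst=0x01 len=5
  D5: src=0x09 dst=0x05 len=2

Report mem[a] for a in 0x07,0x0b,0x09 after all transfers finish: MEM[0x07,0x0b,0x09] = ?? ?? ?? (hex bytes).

MEM[0x07,0x0b,0x09] = b9 5e e6

[0] 0x11->0x14 len=3 : dd e8 b9
[1] 0x0f->0x11 len=2 : b4 98
[2] 0x04->0x09 len=5 : e6 74 5e 97 11
[3] 0x13->0x04 len=4 : b9 dd e8 b9
[4] 0x13->0x01 len=5 : b9 dd e8 b9 0d
[5] 0x09->0x05 len=2 : e6 74
query mem[0x07]=0xb9, mem[0x0b]=0x5e, mem[0x09]=0xe6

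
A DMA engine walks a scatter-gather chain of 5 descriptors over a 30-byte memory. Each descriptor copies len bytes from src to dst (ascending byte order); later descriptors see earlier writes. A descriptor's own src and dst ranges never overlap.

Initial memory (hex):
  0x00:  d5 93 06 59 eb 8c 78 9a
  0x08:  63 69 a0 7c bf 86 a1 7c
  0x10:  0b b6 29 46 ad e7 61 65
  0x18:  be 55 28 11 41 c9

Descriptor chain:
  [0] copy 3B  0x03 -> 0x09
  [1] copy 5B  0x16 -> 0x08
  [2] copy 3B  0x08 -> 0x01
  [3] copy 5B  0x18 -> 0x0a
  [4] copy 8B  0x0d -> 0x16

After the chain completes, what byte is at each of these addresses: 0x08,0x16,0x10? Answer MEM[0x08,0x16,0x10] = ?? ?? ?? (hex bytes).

#0 dst[0x09+3] := {0x59,0xeb,0x8c}
#1 dst[0x08+5] := {0x61,0x65,0xbe,0x55,0x28}
#2 dst[0x01+3] := {0x61,0x65,0xbe}
#3 dst[0x0a+5] := {0xbe,0x55,0x28,0x11,0x41}
#4 dst[0x16+8] := {0x11,0x41,0x7c,0x0b,0xb6,0x29,0x46,0xad}
query mem[0x08]=0x61, mem[0x16]=0x11, mem[0x10]=0x0b

MEM[0x08,0x16,0x10] = 61 11 0b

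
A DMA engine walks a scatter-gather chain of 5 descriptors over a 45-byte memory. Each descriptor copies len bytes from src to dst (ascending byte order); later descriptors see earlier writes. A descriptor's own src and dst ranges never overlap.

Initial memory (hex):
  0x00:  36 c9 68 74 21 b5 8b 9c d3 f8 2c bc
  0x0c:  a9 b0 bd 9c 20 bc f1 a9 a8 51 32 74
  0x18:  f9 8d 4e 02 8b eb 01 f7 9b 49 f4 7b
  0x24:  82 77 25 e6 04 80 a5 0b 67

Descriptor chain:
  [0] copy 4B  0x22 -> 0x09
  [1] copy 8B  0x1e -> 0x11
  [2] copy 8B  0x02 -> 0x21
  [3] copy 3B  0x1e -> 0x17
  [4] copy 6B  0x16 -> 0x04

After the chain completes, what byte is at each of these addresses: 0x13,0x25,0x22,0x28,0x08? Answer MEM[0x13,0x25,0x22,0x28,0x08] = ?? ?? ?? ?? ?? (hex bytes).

MEM[0x13,0x25,0x22,0x28,0x08] = 9b 8b 74 f4 4e

#0 dst[0x09+4] := {0xf4,0x7b,0x82,0x77}
#1 dst[0x11+8] := {0x01,0xf7,0x9b,0x49,0xf4,0x7b,0x82,0x77}
#2 dst[0x21+8] := {0x68,0x74,0x21,0xb5,0x8b,0x9c,0xd3,0xf4}
#3 dst[0x17+3] := {0x01,0xf7,0x9b}
#4 dst[0x04+6] := {0x7b,0x01,0xf7,0x9b,0x4e,0x02}
query mem[0x13]=0x9b, mem[0x25]=0x8b, mem[0x22]=0x74, mem[0x28]=0xf4, mem[0x08]=0x4e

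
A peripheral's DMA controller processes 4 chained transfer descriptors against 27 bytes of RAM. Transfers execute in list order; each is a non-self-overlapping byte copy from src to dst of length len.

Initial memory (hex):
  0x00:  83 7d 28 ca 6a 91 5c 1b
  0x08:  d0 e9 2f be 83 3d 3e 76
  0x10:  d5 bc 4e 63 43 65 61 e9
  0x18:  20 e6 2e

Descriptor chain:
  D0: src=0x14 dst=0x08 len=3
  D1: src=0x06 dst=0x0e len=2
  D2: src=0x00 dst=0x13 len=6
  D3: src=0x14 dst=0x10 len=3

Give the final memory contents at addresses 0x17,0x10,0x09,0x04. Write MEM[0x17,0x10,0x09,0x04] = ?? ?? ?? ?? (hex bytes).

[0] 0x14->0x08 len=3 : 43 65 61
[1] 0x06->0x0e len=2 : 5c 1b
[2] 0x00->0x13 len=6 : 83 7d 28 ca 6a 91
[3] 0x14->0x10 len=3 : 7d 28 ca
query mem[0x17]=0x6a, mem[0x10]=0x7d, mem[0x09]=0x65, mem[0x04]=0x6a

MEM[0x17,0x10,0x09,0x04] = 6a 7d 65 6a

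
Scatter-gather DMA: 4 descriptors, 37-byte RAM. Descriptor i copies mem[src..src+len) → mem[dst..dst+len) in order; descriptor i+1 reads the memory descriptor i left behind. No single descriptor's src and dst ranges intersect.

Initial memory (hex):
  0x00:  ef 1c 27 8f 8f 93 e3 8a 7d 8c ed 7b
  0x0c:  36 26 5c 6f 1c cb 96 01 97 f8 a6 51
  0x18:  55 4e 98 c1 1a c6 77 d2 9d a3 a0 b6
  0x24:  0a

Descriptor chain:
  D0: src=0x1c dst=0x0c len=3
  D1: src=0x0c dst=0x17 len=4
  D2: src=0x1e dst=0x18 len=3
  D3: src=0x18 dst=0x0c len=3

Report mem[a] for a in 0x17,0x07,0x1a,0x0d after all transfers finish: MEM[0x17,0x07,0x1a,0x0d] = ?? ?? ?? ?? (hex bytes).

MEM[0x17,0x07,0x1a,0x0d] = 1a 8a 9d d2

#0 dst[0x0c+3] := {0x1a,0xc6,0x77}
#1 dst[0x17+4] := {0x1a,0xc6,0x77,0x6f}
#2 dst[0x18+3] := {0x77,0xd2,0x9d}
#3 dst[0x0c+3] := {0x77,0xd2,0x9d}
query mem[0x17]=0x1a, mem[0x07]=0x8a, mem[0x1a]=0x9d, mem[0x0d]=0xd2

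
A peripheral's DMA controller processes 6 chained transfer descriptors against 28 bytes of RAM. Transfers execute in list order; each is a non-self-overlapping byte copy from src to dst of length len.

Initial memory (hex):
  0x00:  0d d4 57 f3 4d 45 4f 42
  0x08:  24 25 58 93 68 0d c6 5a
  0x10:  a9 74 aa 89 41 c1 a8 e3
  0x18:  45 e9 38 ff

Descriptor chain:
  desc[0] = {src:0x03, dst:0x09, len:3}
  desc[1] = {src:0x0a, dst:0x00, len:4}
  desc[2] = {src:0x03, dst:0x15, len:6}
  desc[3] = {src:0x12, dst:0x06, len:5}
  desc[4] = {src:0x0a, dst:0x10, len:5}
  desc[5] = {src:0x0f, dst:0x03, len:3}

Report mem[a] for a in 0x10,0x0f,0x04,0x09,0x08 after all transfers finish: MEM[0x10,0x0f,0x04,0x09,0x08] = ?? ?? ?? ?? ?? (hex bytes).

D0: mem[0x09..0x0b] <- [f3 4d 45]
D1: mem[0x00..0x03] <- [4d 45 68 0d]
D2: mem[0x15..0x1a] <- [0d 4d 45 4f 42 24]
D3: mem[0x06..0x0a] <- [aa 89 41 0d 4d]
D4: mem[0x10..0x14] <- [4d 45 68 0d c6]
D5: mem[0x03..0x05] <- [5a 4d 45]
query mem[0x10]=0x4d, mem[0x0f]=0x5a, mem[0x04]=0x4d, mem[0x09]=0x0d, mem[0x08]=0x41

MEM[0x10,0x0f,0x04,0x09,0x08] = 4d 5a 4d 0d 41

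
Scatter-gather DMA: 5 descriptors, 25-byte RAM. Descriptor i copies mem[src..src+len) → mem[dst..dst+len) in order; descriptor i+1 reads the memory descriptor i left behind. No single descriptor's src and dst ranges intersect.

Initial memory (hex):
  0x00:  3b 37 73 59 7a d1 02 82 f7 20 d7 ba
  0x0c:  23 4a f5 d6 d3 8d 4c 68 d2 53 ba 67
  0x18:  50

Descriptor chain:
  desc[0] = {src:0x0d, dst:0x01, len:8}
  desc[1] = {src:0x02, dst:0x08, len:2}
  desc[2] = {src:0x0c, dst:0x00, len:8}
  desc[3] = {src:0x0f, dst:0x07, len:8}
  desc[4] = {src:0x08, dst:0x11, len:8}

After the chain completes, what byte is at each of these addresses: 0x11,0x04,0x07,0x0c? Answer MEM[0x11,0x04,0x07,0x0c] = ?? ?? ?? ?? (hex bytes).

[0] 0x0d->0x01 len=8 : 4a f5 d6 d3 8d 4c 68 d2
[1] 0x02->0x08 len=2 : f5 d6
[2] 0x0c->0x00 len=8 : 23 4a f5 d6 d3 8d 4c 68
[3] 0x0f->0x07 len=8 : d6 d3 8d 4c 68 d2 53 ba
[4] 0x08->0x11 len=8 : d3 8d 4c 68 d2 53 ba d6
query mem[0x11]=0xd3, mem[0x04]=0xd3, mem[0x07]=0xd6, mem[0x0c]=0xd2

MEM[0x11,0x04,0x07,0x0c] = d3 d3 d6 d2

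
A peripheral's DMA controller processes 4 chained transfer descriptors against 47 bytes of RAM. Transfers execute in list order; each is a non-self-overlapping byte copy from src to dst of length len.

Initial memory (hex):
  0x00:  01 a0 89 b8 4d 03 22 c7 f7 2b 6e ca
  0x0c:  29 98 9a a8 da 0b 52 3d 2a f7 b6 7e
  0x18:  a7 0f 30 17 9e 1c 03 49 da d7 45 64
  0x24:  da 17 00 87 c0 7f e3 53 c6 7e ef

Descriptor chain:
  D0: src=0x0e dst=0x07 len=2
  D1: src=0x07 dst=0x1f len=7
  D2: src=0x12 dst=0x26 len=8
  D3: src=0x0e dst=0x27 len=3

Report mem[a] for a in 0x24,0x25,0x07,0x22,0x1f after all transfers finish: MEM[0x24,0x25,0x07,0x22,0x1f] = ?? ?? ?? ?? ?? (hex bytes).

#0 dst[0x07+2] := {0x9a,0xa8}
#1 dst[0x1f+7] := {0x9a,0xa8,0x2b,0x6e,0xca,0x29,0x98}
#2 dst[0x26+8] := {0x52,0x3d,0x2a,0xf7,0xb6,0x7e,0xa7,0x0f}
#3 dst[0x27+3] := {0x9a,0xa8,0xda}
query mem[0x24]=0x29, mem[0x25]=0x98, mem[0x07]=0x9a, mem[0x22]=0x6e, mem[0x1f]=0x9a

MEM[0x24,0x25,0x07,0x22,0x1f] = 29 98 9a 6e 9a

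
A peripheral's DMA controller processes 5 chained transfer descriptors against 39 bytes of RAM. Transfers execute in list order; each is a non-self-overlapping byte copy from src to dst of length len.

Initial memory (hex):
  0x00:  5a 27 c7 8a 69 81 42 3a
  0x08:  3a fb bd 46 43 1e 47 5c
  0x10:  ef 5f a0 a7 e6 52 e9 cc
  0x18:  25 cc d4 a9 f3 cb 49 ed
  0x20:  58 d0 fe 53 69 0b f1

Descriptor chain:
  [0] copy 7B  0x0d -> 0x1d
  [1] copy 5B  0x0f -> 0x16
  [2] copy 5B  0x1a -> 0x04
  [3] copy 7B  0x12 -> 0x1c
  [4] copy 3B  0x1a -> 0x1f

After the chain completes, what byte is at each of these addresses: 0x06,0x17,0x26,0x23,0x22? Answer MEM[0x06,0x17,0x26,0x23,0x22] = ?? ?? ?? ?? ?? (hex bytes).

MEM[0x06,0x17,0x26,0x23,0x22] = f3 ef f1 a7 5f

  after D0: wrote 7B at 0x1d = 1e475cef5fa0a7
  after D1: wrote 5B at 0x16 = 5cef5fa0a7
  after D2: wrote 5B at 0x04 = a7a9f31e47
  after D3: wrote 7B at 0x1c = a0a7e6525cef5f
  after D4: wrote 3B at 0x1f = a7a9a0
query mem[0x06]=0xf3, mem[0x17]=0xef, mem[0x26]=0xf1, mem[0x23]=0xa7, mem[0x22]=0x5f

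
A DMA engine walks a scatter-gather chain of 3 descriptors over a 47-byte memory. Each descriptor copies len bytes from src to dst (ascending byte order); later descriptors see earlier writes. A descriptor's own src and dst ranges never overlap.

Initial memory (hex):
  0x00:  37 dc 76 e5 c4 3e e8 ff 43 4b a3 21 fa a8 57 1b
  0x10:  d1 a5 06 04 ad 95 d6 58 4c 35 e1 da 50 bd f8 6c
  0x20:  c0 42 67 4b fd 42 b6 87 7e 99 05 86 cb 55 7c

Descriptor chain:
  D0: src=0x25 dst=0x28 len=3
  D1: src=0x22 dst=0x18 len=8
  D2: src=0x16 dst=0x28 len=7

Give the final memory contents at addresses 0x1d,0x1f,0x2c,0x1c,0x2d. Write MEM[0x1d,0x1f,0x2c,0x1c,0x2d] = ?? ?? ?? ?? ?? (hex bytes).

MEM[0x1d,0x1f,0x2c,0x1c,0x2d] = 87 b6 fd b6 42

  after D0: wrote 3B at 0x28 = 42b687
  after D1: wrote 8B at 0x18 = 674bfd42b68742b6
  after D2: wrote 7B at 0x28 = d658674bfd42b6
query mem[0x1d]=0x87, mem[0x1f]=0xb6, mem[0x2c]=0xfd, mem[0x1c]=0xb6, mem[0x2d]=0x42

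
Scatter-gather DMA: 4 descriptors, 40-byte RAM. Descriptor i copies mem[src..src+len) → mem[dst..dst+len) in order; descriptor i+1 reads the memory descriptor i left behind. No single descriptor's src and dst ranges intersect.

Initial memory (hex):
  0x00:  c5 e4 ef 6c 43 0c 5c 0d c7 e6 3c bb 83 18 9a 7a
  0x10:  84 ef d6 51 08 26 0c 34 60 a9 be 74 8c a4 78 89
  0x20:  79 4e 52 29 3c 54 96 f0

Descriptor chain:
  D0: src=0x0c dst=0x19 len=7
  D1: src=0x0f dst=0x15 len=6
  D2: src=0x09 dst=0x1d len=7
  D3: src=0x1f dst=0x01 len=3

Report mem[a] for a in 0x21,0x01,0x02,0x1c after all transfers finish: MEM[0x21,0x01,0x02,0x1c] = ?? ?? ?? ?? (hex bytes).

MEM[0x21,0x01,0x02,0x1c] = 18 bb 83 7a

  after D0: wrote 7B at 0x19 = 83189a7a84efd6
  after D1: wrote 6B at 0x15 = 7a84efd65108
  after D2: wrote 7B at 0x1d = e63cbb83189a7a
  after D3: wrote 3B at 0x01 = bb8318
query mem[0x21]=0x18, mem[0x01]=0xbb, mem[0x02]=0x83, mem[0x1c]=0x7a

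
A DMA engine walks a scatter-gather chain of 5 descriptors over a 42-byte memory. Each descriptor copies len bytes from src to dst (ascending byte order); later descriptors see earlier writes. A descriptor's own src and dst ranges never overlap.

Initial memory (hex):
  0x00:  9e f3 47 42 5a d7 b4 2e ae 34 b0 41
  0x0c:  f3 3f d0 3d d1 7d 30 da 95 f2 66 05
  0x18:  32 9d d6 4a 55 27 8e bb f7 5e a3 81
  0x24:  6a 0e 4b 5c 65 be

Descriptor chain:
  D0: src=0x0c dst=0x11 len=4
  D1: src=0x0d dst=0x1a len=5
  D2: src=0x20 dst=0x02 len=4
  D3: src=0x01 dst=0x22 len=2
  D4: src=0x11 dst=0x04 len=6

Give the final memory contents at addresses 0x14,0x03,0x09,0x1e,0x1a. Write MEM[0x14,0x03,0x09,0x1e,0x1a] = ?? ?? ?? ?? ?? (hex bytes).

MEM[0x14,0x03,0x09,0x1e,0x1a] = 3d 5e 66 f3 3f

[0] 0x0c->0x11 len=4 : f3 3f d0 3d
[1] 0x0d->0x1a len=5 : 3f d0 3d d1 f3
[2] 0x20->0x02 len=4 : f7 5e a3 81
[3] 0x01->0x22 len=2 : f3 f7
[4] 0x11->0x04 len=6 : f3 3f d0 3d f2 66
query mem[0x14]=0x3d, mem[0x03]=0x5e, mem[0x09]=0x66, mem[0x1e]=0xf3, mem[0x1a]=0x3f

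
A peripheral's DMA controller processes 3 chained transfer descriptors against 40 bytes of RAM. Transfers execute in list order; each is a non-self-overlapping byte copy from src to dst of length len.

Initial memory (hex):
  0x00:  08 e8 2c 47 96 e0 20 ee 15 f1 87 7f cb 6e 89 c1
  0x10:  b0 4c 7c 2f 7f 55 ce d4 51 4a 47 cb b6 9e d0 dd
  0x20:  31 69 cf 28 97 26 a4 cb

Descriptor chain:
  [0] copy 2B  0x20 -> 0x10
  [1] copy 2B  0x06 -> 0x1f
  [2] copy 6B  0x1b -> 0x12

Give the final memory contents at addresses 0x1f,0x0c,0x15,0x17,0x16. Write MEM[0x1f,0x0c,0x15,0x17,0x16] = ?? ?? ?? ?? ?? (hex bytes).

  after D0: wrote 2B at 0x10 = 3169
  after D1: wrote 2B at 0x1f = 20ee
  after D2: wrote 6B at 0x12 = cbb69ed020ee
query mem[0x1f]=0x20, mem[0x0c]=0xcb, mem[0x15]=0xd0, mem[0x17]=0xee, mem[0x16]=0x20

MEM[0x1f,0x0c,0x15,0x17,0x16] = 20 cb d0 ee 20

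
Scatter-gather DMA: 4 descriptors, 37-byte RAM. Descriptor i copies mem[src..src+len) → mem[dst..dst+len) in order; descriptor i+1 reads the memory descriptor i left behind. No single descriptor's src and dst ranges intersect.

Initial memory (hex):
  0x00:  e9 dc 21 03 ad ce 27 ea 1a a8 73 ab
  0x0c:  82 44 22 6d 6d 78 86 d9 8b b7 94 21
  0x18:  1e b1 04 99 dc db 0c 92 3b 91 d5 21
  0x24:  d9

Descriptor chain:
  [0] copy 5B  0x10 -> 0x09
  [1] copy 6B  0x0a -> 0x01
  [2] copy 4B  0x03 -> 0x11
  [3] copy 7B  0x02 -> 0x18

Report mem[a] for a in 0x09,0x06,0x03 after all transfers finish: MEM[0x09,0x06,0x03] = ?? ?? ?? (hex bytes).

MEM[0x09,0x06,0x03] = 6d 6d d9

[0] 0x10->0x09 len=5 : 6d 78 86 d9 8b
[1] 0x0a->0x01 len=6 : 78 86 d9 8b 22 6d
[2] 0x03->0x11 len=4 : d9 8b 22 6d
[3] 0x02->0x18 len=7 : 86 d9 8b 22 6d ea 1a
query mem[0x09]=0x6d, mem[0x06]=0x6d, mem[0x03]=0xd9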